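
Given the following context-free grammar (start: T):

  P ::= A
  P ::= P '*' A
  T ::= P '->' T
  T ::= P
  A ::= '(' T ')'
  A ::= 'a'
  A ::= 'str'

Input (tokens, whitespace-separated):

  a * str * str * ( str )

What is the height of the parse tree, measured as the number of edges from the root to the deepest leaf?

[T [P [P [P [P [A a]] * [A str]] * [A str]] * [A ( [T [P [A str]]] )]]]

6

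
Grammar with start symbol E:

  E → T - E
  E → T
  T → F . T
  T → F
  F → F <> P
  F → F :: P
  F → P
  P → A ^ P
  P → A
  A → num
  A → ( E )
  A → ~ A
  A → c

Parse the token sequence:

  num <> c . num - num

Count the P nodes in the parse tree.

[E [T [F [F [P [A num]]] <> [P [A c]]] . [T [F [P [A num]]]]] - [E [T [F [P [A num]]]]]]

4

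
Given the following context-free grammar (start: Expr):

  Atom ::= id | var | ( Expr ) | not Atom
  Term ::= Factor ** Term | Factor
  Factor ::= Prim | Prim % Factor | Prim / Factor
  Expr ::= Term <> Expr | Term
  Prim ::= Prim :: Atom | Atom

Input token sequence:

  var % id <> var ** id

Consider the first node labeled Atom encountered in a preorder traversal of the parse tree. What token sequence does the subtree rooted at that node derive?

[Expr [Term [Factor [Prim [Atom var]] % [Factor [Prim [Atom id]]]]] <> [Expr [Term [Factor [Prim [Atom var]]] ** [Term [Factor [Prim [Atom id]]]]]]]

var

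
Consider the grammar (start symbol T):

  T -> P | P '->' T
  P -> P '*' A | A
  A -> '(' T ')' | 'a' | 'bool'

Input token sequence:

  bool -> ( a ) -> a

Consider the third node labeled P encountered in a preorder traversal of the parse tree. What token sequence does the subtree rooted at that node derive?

[T [P [A bool]] -> [T [P [A ( [T [P [A a]]] )]] -> [T [P [A a]]]]]

a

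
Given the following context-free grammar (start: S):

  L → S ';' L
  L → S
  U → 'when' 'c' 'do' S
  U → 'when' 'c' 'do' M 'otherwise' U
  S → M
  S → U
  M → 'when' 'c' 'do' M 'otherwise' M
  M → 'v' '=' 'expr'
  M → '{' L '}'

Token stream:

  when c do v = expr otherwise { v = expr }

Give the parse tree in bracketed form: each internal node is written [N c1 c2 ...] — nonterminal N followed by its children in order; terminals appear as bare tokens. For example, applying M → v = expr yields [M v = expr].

S
M
when c do M otherwise M
when c do v = expr otherwise M
when c do v = expr otherwise { L }
when c do v = expr otherwise { S }
when c do v = expr otherwise { M }
when c do v = expr otherwise { v = expr }

[S [M when c do [M v = expr] otherwise [M { [L [S [M v = expr]]] }]]]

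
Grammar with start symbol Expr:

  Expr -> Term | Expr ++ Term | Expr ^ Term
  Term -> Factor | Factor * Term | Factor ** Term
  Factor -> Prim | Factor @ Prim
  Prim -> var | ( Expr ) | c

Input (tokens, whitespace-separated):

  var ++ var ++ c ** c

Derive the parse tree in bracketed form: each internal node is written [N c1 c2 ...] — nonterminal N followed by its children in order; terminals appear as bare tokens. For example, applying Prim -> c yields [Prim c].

Expr
Expr ++ Term
Expr ++ Term ++ Term
Term ++ Term ++ Term
Factor ++ Term ++ Term
Prim ++ Term ++ Term
var ++ Term ++ Term
var ++ Factor ++ Term
var ++ Prim ++ Term
var ++ var ++ Term
var ++ var ++ Factor ** Term
var ++ var ++ Prim ** Term
var ++ var ++ c ** Term
var ++ var ++ c ** Factor
var ++ var ++ c ** Prim
var ++ var ++ c ** c

[Expr [Expr [Expr [Term [Factor [Prim var]]]] ++ [Term [Factor [Prim var]]]] ++ [Term [Factor [Prim c]] ** [Term [Factor [Prim c]]]]]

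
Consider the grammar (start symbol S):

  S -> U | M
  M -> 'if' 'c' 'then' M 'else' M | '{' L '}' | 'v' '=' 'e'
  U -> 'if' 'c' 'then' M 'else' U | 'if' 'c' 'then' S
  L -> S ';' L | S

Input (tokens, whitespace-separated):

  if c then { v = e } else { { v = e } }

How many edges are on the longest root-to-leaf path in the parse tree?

[S [M if c then [M { [L [S [M v = e]]] }] else [M { [L [S [M { [L [S [M v = e]]] }]]] }]]]

9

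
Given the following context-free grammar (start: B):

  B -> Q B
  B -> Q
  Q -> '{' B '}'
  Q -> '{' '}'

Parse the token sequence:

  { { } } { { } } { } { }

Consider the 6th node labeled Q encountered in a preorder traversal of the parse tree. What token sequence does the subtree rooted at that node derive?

{ }

[B [Q { [B [Q { }]] }] [B [Q { [B [Q { }]] }] [B [Q { }] [B [Q { }]]]]]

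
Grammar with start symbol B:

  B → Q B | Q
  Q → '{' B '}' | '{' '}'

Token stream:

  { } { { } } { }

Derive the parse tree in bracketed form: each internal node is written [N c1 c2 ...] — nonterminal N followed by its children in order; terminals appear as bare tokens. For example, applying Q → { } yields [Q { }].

[B [Q { }] [B [Q { [B [Q { }]] }] [B [Q { }]]]]

B
Q B
{ } B
{ } Q B
{ } { B } B
{ } { Q } B
{ } { { } } B
{ } { { } } Q
{ } { { } } { }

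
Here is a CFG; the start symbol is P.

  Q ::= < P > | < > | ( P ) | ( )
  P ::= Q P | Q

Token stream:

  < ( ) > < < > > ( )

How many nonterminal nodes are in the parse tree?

[P [Q < [P [Q ( )]] >] [P [Q < [P [Q < >]] >] [P [Q ( )]]]]

10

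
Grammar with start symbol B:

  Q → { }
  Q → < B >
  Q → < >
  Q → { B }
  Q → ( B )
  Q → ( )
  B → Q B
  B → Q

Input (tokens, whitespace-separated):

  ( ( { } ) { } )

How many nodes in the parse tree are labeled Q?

[B [Q ( [B [Q ( [B [Q { }]] )] [B [Q { }]]] )]]

4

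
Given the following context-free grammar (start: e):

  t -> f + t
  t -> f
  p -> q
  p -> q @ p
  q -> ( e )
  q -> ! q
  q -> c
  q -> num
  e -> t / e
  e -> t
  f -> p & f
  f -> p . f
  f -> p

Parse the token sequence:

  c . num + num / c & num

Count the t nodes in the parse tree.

3

[e [t [f [p [q c]] . [f [p [q num]]]] + [t [f [p [q num]]]]] / [e [t [f [p [q c]] & [f [p [q num]]]]]]]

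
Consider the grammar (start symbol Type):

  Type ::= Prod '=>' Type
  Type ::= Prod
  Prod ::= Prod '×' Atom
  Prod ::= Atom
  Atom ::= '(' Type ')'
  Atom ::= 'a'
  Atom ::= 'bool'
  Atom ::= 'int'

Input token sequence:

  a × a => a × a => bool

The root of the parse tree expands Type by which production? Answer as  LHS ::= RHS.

[Type [Prod [Prod [Atom a]] × [Atom a]] => [Type [Prod [Prod [Atom a]] × [Atom a]] => [Type [Prod [Atom bool]]]]]

Type ::= Prod '=>' Type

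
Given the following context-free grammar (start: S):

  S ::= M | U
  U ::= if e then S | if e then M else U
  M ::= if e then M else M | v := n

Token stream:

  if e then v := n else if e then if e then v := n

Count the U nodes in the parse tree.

3

[S [U if e then [M v := n] else [U if e then [S [U if e then [S [M v := n]]]]]]]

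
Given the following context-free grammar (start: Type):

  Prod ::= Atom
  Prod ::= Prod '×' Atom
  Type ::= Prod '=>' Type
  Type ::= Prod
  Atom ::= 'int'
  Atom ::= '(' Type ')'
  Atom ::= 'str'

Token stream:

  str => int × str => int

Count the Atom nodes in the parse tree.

4

[Type [Prod [Atom str]] => [Type [Prod [Prod [Atom int]] × [Atom str]] => [Type [Prod [Atom int]]]]]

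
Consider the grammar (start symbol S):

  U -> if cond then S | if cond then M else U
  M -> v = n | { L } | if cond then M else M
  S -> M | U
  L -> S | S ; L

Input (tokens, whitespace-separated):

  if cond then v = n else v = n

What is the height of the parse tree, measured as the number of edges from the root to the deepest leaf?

3

[S [M if cond then [M v = n] else [M v = n]]]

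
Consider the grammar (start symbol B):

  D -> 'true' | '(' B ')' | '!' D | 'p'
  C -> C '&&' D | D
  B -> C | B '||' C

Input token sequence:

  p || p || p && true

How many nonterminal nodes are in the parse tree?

[B [B [B [C [D p]]] || [C [D p]]] || [C [C [D p]] && [D true]]]

11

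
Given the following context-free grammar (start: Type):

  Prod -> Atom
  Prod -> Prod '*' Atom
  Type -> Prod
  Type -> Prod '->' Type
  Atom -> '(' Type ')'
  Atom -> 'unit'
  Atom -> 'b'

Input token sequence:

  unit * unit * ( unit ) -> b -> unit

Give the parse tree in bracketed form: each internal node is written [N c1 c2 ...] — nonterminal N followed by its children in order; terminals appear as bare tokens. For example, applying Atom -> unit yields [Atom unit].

Type
Prod -> Type
Prod * Atom -> Type
Prod * Atom * Atom -> Type
Atom * Atom * Atom -> Type
unit * Atom * Atom -> Type
unit * unit * Atom -> Type
unit * unit * ( Type ) -> Type
unit * unit * ( Prod ) -> Type
unit * unit * ( Atom ) -> Type
unit * unit * ( unit ) -> Type
unit * unit * ( unit ) -> Prod -> Type
unit * unit * ( unit ) -> Atom -> Type
unit * unit * ( unit ) -> b -> Type
unit * unit * ( unit ) -> b -> Prod
unit * unit * ( unit ) -> b -> Atom
unit * unit * ( unit ) -> b -> unit

[Type [Prod [Prod [Prod [Atom unit]] * [Atom unit]] * [Atom ( [Type [Prod [Atom unit]]] )]] -> [Type [Prod [Atom b]] -> [Type [Prod [Atom unit]]]]]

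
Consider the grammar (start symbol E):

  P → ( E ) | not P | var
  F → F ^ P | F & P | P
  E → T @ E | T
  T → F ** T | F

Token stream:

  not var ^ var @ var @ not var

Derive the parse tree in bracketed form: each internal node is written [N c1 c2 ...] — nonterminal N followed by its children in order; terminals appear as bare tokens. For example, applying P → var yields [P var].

[E [T [F [F [P not [P var]]] ^ [P var]]] @ [E [T [F [P var]]] @ [E [T [F [P not [P var]]]]]]]

E
T @ E
F @ E
F ^ P @ E
P ^ P @ E
not P ^ P @ E
not var ^ P @ E
not var ^ var @ E
not var ^ var @ T @ E
not var ^ var @ F @ E
not var ^ var @ P @ E
not var ^ var @ var @ E
not var ^ var @ var @ T
not var ^ var @ var @ F
not var ^ var @ var @ P
not var ^ var @ var @ not P
not var ^ var @ var @ not var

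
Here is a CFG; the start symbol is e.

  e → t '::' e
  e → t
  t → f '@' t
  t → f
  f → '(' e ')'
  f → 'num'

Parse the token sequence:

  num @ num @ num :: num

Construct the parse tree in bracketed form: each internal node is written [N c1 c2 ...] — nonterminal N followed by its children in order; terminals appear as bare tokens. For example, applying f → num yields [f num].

[e [t [f num] @ [t [f num] @ [t [f num]]]] :: [e [t [f num]]]]

e
t :: e
f @ t :: e
num @ t :: e
num @ f @ t :: e
num @ num @ t :: e
num @ num @ f :: e
num @ num @ num :: e
num @ num @ num :: t
num @ num @ num :: f
num @ num @ num :: num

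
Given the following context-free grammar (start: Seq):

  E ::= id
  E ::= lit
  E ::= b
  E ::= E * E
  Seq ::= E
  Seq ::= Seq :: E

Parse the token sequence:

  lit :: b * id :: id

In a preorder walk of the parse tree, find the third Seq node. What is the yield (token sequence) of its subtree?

[Seq [Seq [Seq [E lit]] :: [E [E b] * [E id]]] :: [E id]]

lit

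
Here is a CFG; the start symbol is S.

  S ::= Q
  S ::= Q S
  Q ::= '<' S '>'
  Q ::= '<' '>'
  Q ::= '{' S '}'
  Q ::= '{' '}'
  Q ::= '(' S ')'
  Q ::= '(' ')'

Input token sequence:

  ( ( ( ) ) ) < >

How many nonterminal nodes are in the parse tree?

[S [Q ( [S [Q ( [S [Q ( )]] )]] )] [S [Q < >]]]

8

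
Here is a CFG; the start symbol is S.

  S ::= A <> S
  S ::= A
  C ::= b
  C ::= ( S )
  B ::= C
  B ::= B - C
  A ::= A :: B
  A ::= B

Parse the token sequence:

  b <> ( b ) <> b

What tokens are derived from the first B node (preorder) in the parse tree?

[S [A [B [C b]]] <> [S [A [B [C ( [S [A [B [C b]]]] )]]] <> [S [A [B [C b]]]]]]

b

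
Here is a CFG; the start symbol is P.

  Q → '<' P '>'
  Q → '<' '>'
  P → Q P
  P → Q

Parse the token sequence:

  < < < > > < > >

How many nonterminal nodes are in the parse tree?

8

[P [Q < [P [Q < [P [Q < >]] >] [P [Q < >]]] >]]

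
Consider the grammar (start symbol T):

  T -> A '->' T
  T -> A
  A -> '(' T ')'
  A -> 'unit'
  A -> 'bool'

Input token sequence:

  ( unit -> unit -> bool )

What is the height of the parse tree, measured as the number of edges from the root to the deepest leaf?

[T [A ( [T [A unit] -> [T [A unit] -> [T [A bool]]]] )]]

6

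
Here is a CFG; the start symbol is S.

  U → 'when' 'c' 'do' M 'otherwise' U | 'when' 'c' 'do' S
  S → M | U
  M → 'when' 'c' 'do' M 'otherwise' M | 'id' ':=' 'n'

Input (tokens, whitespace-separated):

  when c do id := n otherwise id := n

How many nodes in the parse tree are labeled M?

[S [M when c do [M id := n] otherwise [M id := n]]]

3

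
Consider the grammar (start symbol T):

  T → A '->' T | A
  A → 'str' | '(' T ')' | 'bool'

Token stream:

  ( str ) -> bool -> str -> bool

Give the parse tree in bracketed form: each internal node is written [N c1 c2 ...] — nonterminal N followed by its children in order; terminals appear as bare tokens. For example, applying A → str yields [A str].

[T [A ( [T [A str]] )] -> [T [A bool] -> [T [A str] -> [T [A bool]]]]]

T
A -> T
( T ) -> T
( A ) -> T
( str ) -> T
( str ) -> A -> T
( str ) -> bool -> T
( str ) -> bool -> A -> T
( str ) -> bool -> str -> T
( str ) -> bool -> str -> A
( str ) -> bool -> str -> bool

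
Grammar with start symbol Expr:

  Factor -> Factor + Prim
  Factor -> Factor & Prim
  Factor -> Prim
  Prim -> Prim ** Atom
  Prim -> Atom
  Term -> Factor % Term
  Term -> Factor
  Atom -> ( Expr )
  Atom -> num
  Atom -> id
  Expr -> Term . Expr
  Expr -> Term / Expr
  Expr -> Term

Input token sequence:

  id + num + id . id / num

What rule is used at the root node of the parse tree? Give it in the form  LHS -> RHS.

Expr -> Term . Expr

[Expr [Term [Factor [Factor [Factor [Prim [Atom id]]] + [Prim [Atom num]]] + [Prim [Atom id]]]] . [Expr [Term [Factor [Prim [Atom id]]]] / [Expr [Term [Factor [Prim [Atom num]]]]]]]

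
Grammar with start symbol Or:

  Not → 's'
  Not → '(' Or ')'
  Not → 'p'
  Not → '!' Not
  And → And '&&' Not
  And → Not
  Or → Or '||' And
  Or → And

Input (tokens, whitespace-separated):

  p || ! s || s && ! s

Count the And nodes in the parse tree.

4

[Or [Or [Or [And [Not p]]] || [And [Not ! [Not s]]]] || [And [And [Not s]] && [Not ! [Not s]]]]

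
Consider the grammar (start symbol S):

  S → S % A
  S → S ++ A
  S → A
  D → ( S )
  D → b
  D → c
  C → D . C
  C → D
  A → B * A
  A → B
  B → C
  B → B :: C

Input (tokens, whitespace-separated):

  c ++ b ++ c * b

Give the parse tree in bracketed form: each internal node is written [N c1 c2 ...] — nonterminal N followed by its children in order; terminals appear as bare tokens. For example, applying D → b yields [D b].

S
S ++ A
S ++ A ++ A
A ++ A ++ A
B ++ A ++ A
C ++ A ++ A
D ++ A ++ A
c ++ A ++ A
c ++ B ++ A
c ++ C ++ A
c ++ D ++ A
c ++ b ++ A
c ++ b ++ B * A
c ++ b ++ C * A
c ++ b ++ D * A
c ++ b ++ c * A
c ++ b ++ c * B
c ++ b ++ c * C
c ++ b ++ c * D
c ++ b ++ c * b

[S [S [S [A [B [C [D c]]]]] ++ [A [B [C [D b]]]]] ++ [A [B [C [D c]]] * [A [B [C [D b]]]]]]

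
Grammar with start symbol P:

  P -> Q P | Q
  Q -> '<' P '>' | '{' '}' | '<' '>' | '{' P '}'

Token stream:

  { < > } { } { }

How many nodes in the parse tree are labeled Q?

[P [Q { [P [Q < >]] }] [P [Q { }] [P [Q { }]]]]

4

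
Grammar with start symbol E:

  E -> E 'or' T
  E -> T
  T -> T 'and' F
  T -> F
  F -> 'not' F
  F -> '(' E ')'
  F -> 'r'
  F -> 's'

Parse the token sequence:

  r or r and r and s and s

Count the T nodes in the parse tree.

5

[E [E [T [F r]]] or [T [T [T [T [F r]] and [F r]] and [F s]] and [F s]]]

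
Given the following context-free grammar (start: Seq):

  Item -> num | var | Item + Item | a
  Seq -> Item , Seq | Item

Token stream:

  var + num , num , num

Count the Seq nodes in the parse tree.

[Seq [Item [Item var] + [Item num]] , [Seq [Item num] , [Seq [Item num]]]]

3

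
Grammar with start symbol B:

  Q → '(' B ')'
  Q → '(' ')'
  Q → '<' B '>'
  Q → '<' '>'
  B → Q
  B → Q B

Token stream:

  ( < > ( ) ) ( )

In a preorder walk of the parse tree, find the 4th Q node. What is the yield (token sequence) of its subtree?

( )

[B [Q ( [B [Q < >] [B [Q ( )]]] )] [B [Q ( )]]]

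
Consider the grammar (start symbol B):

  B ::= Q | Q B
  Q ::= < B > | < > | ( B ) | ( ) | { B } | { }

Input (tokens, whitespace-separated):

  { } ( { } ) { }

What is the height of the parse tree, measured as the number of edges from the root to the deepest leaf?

[B [Q { }] [B [Q ( [B [Q { }]] )] [B [Q { }]]]]

5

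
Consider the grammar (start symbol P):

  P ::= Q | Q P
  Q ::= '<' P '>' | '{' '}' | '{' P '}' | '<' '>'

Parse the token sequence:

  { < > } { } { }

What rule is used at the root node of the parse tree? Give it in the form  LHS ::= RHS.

[P [Q { [P [Q < >]] }] [P [Q { }] [P [Q { }]]]]

P ::= Q P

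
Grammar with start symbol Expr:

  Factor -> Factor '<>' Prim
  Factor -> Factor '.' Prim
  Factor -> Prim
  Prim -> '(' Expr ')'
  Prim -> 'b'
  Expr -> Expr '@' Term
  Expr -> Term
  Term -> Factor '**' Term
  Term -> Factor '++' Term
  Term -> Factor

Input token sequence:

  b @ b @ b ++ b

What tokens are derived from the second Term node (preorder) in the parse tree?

b

[Expr [Expr [Expr [Term [Factor [Prim b]]]] @ [Term [Factor [Prim b]]]] @ [Term [Factor [Prim b]] ++ [Term [Factor [Prim b]]]]]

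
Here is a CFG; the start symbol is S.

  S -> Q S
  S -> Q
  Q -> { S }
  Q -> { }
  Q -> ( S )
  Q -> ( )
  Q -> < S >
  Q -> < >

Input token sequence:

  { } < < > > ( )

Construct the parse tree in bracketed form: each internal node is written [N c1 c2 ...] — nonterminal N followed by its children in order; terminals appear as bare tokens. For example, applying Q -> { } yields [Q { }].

S
Q S
{ } S
{ } Q S
{ } < S > S
{ } < Q > S
{ } < < > > S
{ } < < > > Q
{ } < < > > ( )

[S [Q { }] [S [Q < [S [Q < >]] >] [S [Q ( )]]]]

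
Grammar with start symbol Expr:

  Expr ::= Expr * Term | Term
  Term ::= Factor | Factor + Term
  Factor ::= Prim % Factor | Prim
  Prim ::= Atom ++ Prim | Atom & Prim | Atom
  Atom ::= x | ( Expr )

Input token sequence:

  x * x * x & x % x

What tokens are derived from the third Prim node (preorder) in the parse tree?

x & x

[Expr [Expr [Expr [Term [Factor [Prim [Atom x]]]]] * [Term [Factor [Prim [Atom x]]]]] * [Term [Factor [Prim [Atom x] & [Prim [Atom x]]] % [Factor [Prim [Atom x]]]]]]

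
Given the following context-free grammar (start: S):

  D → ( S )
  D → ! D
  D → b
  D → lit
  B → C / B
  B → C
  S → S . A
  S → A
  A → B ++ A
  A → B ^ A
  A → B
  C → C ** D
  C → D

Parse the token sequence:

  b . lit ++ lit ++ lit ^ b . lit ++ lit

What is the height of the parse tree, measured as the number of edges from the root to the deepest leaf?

[S [S [S [A [B [C [D b]]]]] . [A [B [C [D lit]]] ++ [A [B [C [D lit]]] ++ [A [B [C [D lit]]] ^ [A [B [C [D b]]]]]]]] . [A [B [C [D lit]]] ++ [A [B [C [D lit]]]]]]

9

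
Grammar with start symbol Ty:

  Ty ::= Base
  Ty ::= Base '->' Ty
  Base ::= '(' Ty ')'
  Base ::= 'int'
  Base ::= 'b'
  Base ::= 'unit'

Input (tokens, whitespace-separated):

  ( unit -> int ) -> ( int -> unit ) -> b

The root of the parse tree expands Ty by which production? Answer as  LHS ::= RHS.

Ty ::= Base '->' Ty

[Ty [Base ( [Ty [Base unit] -> [Ty [Base int]]] )] -> [Ty [Base ( [Ty [Base int] -> [Ty [Base unit]]] )] -> [Ty [Base b]]]]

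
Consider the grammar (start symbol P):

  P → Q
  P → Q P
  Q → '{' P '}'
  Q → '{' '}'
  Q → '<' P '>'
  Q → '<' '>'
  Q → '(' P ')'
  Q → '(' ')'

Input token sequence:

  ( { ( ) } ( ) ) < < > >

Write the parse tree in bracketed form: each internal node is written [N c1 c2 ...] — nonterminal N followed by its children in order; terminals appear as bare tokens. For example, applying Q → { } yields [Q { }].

P
Q P
( P ) P
( Q P ) P
( { P } P ) P
( { Q } P ) P
( { ( ) } P ) P
( { ( ) } Q ) P
( { ( ) } ( ) ) P
( { ( ) } ( ) ) Q
( { ( ) } ( ) ) < P >
( { ( ) } ( ) ) < Q >
( { ( ) } ( ) ) < < > >

[P [Q ( [P [Q { [P [Q ( )]] }] [P [Q ( )]]] )] [P [Q < [P [Q < >]] >]]]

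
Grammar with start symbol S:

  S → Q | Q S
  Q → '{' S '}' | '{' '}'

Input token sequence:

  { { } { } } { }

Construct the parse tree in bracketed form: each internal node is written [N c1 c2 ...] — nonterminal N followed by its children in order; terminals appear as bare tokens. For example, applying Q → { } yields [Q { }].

S
Q S
{ S } S
{ Q S } S
{ { } S } S
{ { } Q } S
{ { } { } } S
{ { } { } } Q
{ { } { } } { }

[S [Q { [S [Q { }] [S [Q { }]]] }] [S [Q { }]]]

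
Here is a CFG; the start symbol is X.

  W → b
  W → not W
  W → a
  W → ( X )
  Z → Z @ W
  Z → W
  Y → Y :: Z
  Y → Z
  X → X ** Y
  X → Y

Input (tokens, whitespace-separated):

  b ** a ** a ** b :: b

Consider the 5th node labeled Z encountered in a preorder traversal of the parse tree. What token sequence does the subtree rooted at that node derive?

[X [X [X [X [Y [Z [W b]]]] ** [Y [Z [W a]]]] ** [Y [Z [W a]]]] ** [Y [Y [Z [W b]]] :: [Z [W b]]]]

b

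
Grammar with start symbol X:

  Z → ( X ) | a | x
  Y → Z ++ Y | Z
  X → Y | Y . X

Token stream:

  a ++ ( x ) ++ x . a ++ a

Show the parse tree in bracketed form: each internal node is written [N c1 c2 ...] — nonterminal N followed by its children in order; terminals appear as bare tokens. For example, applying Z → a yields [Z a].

[X [Y [Z a] ++ [Y [Z ( [X [Y [Z x]]] )] ++ [Y [Z x]]]] . [X [Y [Z a] ++ [Y [Z a]]]]]

X
Y . X
Z ++ Y . X
a ++ Y . X
a ++ Z ++ Y . X
a ++ ( X ) ++ Y . X
a ++ ( Y ) ++ Y . X
a ++ ( Z ) ++ Y . X
a ++ ( x ) ++ Y . X
a ++ ( x ) ++ Z . X
a ++ ( x ) ++ x . X
a ++ ( x ) ++ x . Y
a ++ ( x ) ++ x . Z ++ Y
a ++ ( x ) ++ x . a ++ Y
a ++ ( x ) ++ x . a ++ Z
a ++ ( x ) ++ x . a ++ a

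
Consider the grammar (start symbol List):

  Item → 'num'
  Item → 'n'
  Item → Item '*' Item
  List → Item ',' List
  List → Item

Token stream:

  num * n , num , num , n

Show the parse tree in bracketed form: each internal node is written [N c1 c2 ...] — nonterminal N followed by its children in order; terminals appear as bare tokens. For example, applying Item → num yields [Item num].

List
Item , List
Item * Item , List
num * Item , List
num * n , List
num * n , Item , List
num * n , num , List
num * n , num , Item , List
num * n , num , num , List
num * n , num , num , Item
num * n , num , num , n

[List [Item [Item num] * [Item n]] , [List [Item num] , [List [Item num] , [List [Item n]]]]]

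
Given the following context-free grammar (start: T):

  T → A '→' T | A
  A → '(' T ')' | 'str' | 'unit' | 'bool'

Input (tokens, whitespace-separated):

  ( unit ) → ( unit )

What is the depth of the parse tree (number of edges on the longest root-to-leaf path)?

5

[T [A ( [T [A unit]] )] → [T [A ( [T [A unit]] )]]]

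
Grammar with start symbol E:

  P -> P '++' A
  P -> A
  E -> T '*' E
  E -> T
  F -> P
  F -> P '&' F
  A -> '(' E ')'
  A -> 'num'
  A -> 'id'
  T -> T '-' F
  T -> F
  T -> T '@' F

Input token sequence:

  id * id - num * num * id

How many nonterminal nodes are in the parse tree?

24

[E [T [F [P [A id]]]] * [E [T [T [F [P [A id]]]] - [F [P [A num]]]] * [E [T [F [P [A num]]]] * [E [T [F [P [A id]]]]]]]]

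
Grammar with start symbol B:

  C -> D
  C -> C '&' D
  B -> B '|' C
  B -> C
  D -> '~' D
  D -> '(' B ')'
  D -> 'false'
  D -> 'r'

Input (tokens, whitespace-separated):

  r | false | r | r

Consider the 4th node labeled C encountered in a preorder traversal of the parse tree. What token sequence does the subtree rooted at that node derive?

r

[B [B [B [B [C [D r]]] | [C [D false]]] | [C [D r]]] | [C [D r]]]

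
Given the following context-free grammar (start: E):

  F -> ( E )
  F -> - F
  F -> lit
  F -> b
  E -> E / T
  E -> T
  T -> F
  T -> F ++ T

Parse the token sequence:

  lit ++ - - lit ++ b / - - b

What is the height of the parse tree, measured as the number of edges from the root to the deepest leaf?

7

[E [E [T [F lit] ++ [T [F - [F - [F lit]]] ++ [T [F b]]]]] / [T [F - [F - [F b]]]]]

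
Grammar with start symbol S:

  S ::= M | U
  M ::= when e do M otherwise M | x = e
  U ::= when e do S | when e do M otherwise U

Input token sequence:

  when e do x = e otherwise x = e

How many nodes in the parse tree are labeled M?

3

[S [M when e do [M x = e] otherwise [M x = e]]]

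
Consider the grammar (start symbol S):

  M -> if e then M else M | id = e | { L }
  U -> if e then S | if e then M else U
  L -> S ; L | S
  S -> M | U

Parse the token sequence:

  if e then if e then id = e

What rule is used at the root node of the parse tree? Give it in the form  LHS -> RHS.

[S [U if e then [S [U if e then [S [M id = e]]]]]]

S -> U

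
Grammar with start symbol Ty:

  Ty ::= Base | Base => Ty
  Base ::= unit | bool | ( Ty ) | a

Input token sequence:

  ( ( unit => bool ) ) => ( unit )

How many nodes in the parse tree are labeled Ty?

[Ty [Base ( [Ty [Base ( [Ty [Base unit] => [Ty [Base bool]]] )]] )] => [Ty [Base ( [Ty [Base unit]] )]]]

6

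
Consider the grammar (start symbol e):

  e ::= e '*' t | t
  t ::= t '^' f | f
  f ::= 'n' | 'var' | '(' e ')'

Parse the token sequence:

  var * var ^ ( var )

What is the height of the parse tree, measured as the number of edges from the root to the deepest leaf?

6

[e [e [t [f var]]] * [t [t [f var]] ^ [f ( [e [t [f var]]] )]]]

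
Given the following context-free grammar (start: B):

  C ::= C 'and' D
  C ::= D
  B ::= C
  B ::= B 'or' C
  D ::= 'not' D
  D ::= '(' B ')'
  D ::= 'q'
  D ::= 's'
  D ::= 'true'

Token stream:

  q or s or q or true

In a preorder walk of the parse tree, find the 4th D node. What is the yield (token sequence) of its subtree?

[B [B [B [B [C [D q]]] or [C [D s]]] or [C [D q]]] or [C [D true]]]

true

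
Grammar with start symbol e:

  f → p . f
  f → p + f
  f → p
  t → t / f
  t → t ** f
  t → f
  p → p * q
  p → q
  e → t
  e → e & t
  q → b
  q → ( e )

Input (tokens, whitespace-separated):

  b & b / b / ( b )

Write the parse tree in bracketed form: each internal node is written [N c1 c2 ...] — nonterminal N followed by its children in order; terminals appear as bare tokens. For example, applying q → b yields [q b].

e
e & t
t & t
f & t
p & t
q & t
b & t
b & t / f
b & t / f / f
b & f / f / f
b & p / f / f
b & q / f / f
b & b / f / f
b & b / p / f
b & b / q / f
b & b / b / f
b & b / b / p
b & b / b / q
b & b / b / ( e )
b & b / b / ( t )
b & b / b / ( f )
b & b / b / ( p )
b & b / b / ( q )
b & b / b / ( b )

[e [e [t [f [p [q b]]]]] & [t [t [t [f [p [q b]]]] / [f [p [q b]]]] / [f [p [q ( [e [t [f [p [q b]]]]] )]]]]]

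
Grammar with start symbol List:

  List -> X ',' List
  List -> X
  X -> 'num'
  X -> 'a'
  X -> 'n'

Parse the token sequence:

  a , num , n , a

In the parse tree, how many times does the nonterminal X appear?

4

[List [X a] , [List [X num] , [List [X n] , [List [X a]]]]]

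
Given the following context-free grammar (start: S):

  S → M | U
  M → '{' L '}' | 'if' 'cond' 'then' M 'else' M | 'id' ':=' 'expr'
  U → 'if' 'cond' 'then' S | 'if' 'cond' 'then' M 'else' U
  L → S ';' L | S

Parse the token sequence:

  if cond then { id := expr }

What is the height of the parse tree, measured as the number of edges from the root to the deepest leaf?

7

[S [U if cond then [S [M { [L [S [M id := expr]]] }]]]]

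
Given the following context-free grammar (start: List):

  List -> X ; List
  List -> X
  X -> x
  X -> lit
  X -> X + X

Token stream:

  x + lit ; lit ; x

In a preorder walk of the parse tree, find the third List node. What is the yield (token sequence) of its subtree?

[List [X [X x] + [X lit]] ; [List [X lit] ; [List [X x]]]]

x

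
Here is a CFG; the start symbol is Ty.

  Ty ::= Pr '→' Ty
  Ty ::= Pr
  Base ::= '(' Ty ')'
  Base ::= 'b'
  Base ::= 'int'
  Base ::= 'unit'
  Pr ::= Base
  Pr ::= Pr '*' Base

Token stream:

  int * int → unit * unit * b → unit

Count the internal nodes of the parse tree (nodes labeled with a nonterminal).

[Ty [Pr [Pr [Base int]] * [Base int]] → [Ty [Pr [Pr [Pr [Base unit]] * [Base unit]] * [Base b]] → [Ty [Pr [Base unit]]]]]

15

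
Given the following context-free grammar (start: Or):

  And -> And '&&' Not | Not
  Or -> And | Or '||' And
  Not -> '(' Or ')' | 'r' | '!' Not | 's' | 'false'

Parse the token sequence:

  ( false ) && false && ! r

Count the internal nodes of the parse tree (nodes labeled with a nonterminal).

[Or [And [And [And [Not ( [Or [And [Not false]]] )]] && [Not false]] && [Not ! [Not r]]]]

11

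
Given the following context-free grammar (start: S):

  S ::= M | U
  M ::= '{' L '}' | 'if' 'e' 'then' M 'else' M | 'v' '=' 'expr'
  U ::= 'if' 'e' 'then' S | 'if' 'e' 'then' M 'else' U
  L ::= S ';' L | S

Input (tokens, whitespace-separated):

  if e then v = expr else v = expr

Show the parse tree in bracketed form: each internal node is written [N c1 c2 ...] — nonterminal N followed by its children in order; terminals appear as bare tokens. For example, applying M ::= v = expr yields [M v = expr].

[S [M if e then [M v = expr] else [M v = expr]]]

S
M
if e then M else M
if e then v = expr else M
if e then v = expr else v = expr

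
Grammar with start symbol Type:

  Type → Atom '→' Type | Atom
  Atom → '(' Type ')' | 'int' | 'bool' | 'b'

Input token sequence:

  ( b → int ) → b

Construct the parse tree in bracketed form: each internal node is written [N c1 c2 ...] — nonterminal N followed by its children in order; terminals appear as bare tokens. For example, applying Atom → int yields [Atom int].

[Type [Atom ( [Type [Atom b] → [Type [Atom int]]] )] → [Type [Atom b]]]

Type
Atom → Type
( Type ) → Type
( Atom → Type ) → Type
( b → Type ) → Type
( b → Atom ) → Type
( b → int ) → Type
( b → int ) → Atom
( b → int ) → b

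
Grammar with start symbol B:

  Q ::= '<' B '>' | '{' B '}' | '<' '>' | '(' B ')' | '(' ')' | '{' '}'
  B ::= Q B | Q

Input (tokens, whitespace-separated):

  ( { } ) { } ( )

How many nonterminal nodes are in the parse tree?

[B [Q ( [B [Q { }]] )] [B [Q { }] [B [Q ( )]]]]

8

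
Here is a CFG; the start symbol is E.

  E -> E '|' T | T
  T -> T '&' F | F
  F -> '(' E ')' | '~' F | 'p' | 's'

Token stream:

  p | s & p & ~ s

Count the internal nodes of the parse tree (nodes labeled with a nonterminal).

[E [E [T [F p]]] | [T [T [T [F s]] & [F p]] & [F ~ [F s]]]]

11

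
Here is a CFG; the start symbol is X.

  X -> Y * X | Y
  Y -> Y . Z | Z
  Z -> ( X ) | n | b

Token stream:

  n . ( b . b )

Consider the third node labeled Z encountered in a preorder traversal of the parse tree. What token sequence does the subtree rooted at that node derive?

b

[X [Y [Y [Z n]] . [Z ( [X [Y [Y [Z b]] . [Z b]]] )]]]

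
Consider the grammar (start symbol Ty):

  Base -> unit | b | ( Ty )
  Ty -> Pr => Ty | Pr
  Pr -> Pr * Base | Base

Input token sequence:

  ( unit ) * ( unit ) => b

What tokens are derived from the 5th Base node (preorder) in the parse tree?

[Ty [Pr [Pr [Base ( [Ty [Pr [Base unit]]] )]] * [Base ( [Ty [Pr [Base unit]]] )]] => [Ty [Pr [Base b]]]]

b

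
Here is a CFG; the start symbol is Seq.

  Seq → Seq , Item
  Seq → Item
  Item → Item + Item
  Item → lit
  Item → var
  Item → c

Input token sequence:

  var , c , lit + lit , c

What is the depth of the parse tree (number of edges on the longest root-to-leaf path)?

[Seq [Seq [Seq [Seq [Item var]] , [Item c]] , [Item [Item lit] + [Item lit]]] , [Item c]]

5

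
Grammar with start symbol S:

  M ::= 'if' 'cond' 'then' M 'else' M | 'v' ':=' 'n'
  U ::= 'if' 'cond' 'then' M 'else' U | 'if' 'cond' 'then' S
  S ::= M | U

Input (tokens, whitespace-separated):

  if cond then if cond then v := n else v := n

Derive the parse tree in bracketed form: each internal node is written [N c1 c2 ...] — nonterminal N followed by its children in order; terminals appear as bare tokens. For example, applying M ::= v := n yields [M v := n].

S
U
if cond then S
if cond then M
if cond then if cond then M else M
if cond then if cond then v := n else M
if cond then if cond then v := n else v := n

[S [U if cond then [S [M if cond then [M v := n] else [M v := n]]]]]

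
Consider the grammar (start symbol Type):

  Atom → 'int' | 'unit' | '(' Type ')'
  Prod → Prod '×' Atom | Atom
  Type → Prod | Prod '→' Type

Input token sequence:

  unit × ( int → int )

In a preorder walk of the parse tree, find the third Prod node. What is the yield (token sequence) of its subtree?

int

[Type [Prod [Prod [Atom unit]] × [Atom ( [Type [Prod [Atom int]] → [Type [Prod [Atom int]]]] )]]]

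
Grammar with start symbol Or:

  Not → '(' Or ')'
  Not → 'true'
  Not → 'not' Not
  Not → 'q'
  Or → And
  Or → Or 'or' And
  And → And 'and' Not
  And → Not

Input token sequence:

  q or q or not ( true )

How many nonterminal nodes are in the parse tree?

[Or [Or [Or [And [Not q]]] or [And [Not q]]] or [And [Not not [Not ( [Or [And [Not true]]] )]]]]

13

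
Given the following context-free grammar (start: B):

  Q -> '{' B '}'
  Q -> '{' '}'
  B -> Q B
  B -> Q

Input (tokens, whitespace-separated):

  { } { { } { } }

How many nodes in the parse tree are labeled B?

4

[B [Q { }] [B [Q { [B [Q { }] [B [Q { }]]] }]]]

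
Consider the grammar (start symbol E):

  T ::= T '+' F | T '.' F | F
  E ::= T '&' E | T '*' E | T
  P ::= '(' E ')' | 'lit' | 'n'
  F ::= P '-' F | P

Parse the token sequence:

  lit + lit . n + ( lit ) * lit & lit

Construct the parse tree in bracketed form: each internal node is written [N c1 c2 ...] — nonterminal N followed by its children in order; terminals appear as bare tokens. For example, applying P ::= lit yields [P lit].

[E [T [T [T [T [F [P lit]]] + [F [P lit]]] . [F [P n]]] + [F [P ( [E [T [F [P lit]]]] )]]] * [E [T [F [P lit]]] & [E [T [F [P lit]]]]]]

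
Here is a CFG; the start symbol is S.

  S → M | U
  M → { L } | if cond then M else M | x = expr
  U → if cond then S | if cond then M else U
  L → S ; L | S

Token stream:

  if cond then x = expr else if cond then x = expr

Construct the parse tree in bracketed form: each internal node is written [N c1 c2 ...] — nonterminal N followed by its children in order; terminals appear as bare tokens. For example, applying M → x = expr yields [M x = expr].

S
U
if cond then M else U
if cond then x = expr else U
if cond then x = expr else if cond then S
if cond then x = expr else if cond then M
if cond then x = expr else if cond then x = expr

[S [U if cond then [M x = expr] else [U if cond then [S [M x = expr]]]]]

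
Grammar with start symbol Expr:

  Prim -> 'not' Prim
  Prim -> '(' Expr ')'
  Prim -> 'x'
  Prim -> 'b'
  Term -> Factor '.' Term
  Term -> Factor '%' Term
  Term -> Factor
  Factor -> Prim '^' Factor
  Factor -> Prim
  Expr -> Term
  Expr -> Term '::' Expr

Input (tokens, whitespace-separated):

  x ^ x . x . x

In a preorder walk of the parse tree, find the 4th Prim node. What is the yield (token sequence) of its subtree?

[Expr [Term [Factor [Prim x] ^ [Factor [Prim x]]] . [Term [Factor [Prim x]] . [Term [Factor [Prim x]]]]]]

x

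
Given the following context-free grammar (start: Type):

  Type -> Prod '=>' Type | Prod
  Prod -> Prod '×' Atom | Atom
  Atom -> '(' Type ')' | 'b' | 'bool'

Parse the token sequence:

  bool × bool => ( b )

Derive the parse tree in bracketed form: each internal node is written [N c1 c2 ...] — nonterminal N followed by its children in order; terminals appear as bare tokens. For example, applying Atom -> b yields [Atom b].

[Type [Prod [Prod [Atom bool]] × [Atom bool]] => [Type [Prod [Atom ( [Type [Prod [Atom b]]] )]]]]

Type
Prod => Type
Prod × Atom => Type
Atom × Atom => Type
bool × Atom => Type
bool × bool => Type
bool × bool => Prod
bool × bool => Atom
bool × bool => ( Type )
bool × bool => ( Prod )
bool × bool => ( Atom )
bool × bool => ( b )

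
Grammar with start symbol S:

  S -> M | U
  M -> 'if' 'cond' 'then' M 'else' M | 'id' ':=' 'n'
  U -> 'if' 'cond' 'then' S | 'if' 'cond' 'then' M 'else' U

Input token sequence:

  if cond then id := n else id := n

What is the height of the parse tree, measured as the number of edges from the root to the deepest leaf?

[S [M if cond then [M id := n] else [M id := n]]]

3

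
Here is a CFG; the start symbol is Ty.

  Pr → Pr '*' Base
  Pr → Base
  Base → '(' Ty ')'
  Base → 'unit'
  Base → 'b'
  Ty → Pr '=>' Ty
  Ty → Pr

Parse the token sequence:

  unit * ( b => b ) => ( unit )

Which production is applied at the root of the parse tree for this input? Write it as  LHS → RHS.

Ty → Pr '=>' Ty

[Ty [Pr [Pr [Base unit]] * [Base ( [Ty [Pr [Base b]] => [Ty [Pr [Base b]]]] )]] => [Ty [Pr [Base ( [Ty [Pr [Base unit]]] )]]]]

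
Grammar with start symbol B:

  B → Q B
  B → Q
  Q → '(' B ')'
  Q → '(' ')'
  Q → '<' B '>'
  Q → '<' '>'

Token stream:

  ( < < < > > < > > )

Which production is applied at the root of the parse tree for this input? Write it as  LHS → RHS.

B → Q

[B [Q ( [B [Q < [B [Q < [B [Q < >]] >] [B [Q < >]]] >]] )]]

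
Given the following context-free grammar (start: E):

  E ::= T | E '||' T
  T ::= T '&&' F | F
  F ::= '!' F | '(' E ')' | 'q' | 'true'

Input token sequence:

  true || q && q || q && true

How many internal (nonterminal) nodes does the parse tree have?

[E [E [E [T [F true]]] || [T [T [F q]] && [F q]]] || [T [T [F q]] && [F true]]]

13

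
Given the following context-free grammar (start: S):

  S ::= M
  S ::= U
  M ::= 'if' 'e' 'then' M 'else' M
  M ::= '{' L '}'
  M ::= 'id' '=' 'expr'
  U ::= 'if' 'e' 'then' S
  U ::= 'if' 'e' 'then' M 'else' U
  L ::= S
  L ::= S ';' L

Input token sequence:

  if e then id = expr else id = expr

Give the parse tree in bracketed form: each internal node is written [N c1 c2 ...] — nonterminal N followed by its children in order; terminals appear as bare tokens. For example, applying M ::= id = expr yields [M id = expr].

S
M
if e then M else M
if e then id = expr else M
if e then id = expr else id = expr

[S [M if e then [M id = expr] else [M id = expr]]]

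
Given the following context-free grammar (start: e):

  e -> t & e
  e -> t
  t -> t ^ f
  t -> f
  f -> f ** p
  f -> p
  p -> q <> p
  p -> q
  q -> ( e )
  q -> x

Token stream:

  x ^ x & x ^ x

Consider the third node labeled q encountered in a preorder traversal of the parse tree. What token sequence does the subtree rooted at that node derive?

[e [t [t [f [p [q x]]]] ^ [f [p [q x]]]] & [e [t [t [f [p [q x]]]] ^ [f [p [q x]]]]]]

x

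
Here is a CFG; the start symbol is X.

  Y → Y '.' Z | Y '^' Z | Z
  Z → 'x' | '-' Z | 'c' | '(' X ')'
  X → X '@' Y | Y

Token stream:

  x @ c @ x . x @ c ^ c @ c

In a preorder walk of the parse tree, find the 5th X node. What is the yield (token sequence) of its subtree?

x

[X [X [X [X [X [Y [Z x]]] @ [Y [Z c]]] @ [Y [Y [Z x]] . [Z x]]] @ [Y [Y [Z c]] ^ [Z c]]] @ [Y [Z c]]]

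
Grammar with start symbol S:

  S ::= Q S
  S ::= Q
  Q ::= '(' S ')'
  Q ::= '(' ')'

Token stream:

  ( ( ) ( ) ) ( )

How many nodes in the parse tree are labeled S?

[S [Q ( [S [Q ( )] [S [Q ( )]]] )] [S [Q ( )]]]

4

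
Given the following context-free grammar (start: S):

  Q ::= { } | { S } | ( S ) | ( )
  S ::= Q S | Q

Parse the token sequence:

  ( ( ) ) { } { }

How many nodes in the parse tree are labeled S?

4

[S [Q ( [S [Q ( )]] )] [S [Q { }] [S [Q { }]]]]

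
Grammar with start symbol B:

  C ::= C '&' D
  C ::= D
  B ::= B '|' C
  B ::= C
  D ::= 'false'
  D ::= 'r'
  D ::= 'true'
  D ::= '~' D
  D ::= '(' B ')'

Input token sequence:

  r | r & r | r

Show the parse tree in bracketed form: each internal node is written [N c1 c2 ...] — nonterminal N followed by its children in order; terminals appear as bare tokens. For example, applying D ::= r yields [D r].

[B [B [B [C [D r]]] | [C [C [D r]] & [D r]]] | [C [D r]]]

B
B | C
B | C | C
C | C | C
D | C | C
r | C | C
r | C & D | C
r | D & D | C
r | r & D | C
r | r & r | C
r | r & r | D
r | r & r | r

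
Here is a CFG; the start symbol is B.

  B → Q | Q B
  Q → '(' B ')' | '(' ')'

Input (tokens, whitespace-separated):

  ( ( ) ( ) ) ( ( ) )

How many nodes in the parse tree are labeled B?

5

[B [Q ( [B [Q ( )] [B [Q ( )]]] )] [B [Q ( [B [Q ( )]] )]]]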